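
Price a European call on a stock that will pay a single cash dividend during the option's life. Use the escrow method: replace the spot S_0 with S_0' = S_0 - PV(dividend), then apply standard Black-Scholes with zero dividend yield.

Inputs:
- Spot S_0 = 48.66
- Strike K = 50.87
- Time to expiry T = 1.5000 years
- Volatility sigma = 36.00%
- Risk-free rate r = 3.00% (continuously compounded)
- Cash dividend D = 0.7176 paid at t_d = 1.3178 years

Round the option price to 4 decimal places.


Answer: Price = 8.1010

Derivation:
PV(D) = D * exp(-r * t_d) = 0.7176 * 0.96123727 = 0.68978387
S_0' = S_0 - PV(D) = 48.6600 - 0.68978387 = 47.97021613
d1 = (ln(S_0'/K) + (r + sigma^2/2)*T) / (sigma*sqrt(T)) = 0.18939764
d2 = d1 - sigma*sqrt(T) = -0.25151052
exp(-rT) = 0.95599748
N(d1) = 0.57510941; N(d2) = 0.40070972
C = S_0' * N(d1) - K * exp(-rT) * N(d2) = 47.97021613 * 0.57510941 - 50.8700 * 0.95599748 * 0.40070972 = 8.1010


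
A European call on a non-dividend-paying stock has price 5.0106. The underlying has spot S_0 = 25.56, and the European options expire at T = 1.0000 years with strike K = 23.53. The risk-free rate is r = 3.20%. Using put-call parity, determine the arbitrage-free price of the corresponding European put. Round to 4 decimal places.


Answer: Put price = 2.2396

Derivation:
Put-call parity: C - P = S_0 * exp(-qT) - K * exp(-rT).
S_0 * exp(-qT) = 25.5600 * 1.00000000 = 25.56000000
K * exp(-rT) = 23.5300 * 0.96850658 = 22.78895988
P = C - S*exp(-qT) + K*exp(-rT)
P = 5.0106 - 25.56000000 + 22.78895988 = 2.2396


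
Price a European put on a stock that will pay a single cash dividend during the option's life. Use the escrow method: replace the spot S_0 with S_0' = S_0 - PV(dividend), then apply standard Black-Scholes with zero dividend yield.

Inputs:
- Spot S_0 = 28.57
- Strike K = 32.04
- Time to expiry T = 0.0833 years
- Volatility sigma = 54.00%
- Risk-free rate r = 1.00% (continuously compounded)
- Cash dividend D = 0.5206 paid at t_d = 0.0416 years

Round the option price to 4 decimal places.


Answer: Price = 4.4781

Derivation:
PV(D) = D * exp(-r * t_d) = 0.5206 * 0.99958409 = 0.52038348
S_0' = S_0 - PV(D) = 28.5700 - 0.52038348 = 28.04961652
d1 = (ln(S_0'/K) + (r + sigma^2/2)*T) / (sigma*sqrt(T)) = -0.77015982
d2 = d1 - sigma*sqrt(T) = -0.92601322
exp(-rT) = 0.99916735
N(-d1) = 0.77939745; N(-d2) = 0.82278044
P = K * exp(-rT) * N(-d2) - S_0' * N(-d1) = 32.0400 * 0.99916735 * 0.82278044 - 28.04961652 * 0.77939745 = 4.4781


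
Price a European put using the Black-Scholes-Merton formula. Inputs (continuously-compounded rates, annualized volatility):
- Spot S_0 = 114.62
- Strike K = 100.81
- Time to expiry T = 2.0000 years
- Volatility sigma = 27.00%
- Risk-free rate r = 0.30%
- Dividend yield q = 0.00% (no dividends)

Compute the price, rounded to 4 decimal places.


d1 = (ln(S/K) + (r - q + 0.5*sigma^2) * T) / (sigma * sqrt(T)) = 0.54286094
d2 = d1 - sigma * sqrt(T) = 0.16102328
exp(-rT) = 0.99401796; exp(-qT) = 1.00000000
P = K * exp(-rT) * N(-d2) - S_0 * exp(-qT) * N(-d1)
N(-d1) = 0.29361278; N(-d2) = 0.43603753
P = 100.8100 * 0.99401796 * 0.43603753 - 114.6200 * 1.00000000 * 0.29361278 = 10.0401

Answer: Price = 10.0401


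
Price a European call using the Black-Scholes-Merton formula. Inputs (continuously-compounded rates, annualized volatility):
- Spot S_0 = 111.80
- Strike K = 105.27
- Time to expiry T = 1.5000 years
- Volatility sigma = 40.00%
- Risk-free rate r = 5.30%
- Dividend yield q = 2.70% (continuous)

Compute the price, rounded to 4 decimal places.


Answer: Price = 25.2589

Derivation:
d1 = (ln(S/K) + (r - q + 0.5*sigma^2) * T) / (sigma * sqrt(T)) = 0.44740559
d2 = d1 - sigma * sqrt(T) = -0.04249235
exp(-rT) = 0.92357802; exp(-qT) = 0.96030916
C = S_0 * exp(-qT) * N(d1) - K * exp(-rT) * N(d2)
N(d1) = 0.67270888; N(d2) = 0.48305310
C = 111.8000 * 0.96030916 * 0.67270888 - 105.2700 * 0.92357802 * 0.48305310 = 25.2589


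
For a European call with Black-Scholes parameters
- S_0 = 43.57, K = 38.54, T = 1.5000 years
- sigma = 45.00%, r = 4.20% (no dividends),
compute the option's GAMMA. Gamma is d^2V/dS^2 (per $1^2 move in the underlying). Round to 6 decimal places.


d1 = 0.6124580356; d2 = 0.0613228435
phi(d1) = 0.3307174294; exp(-qT) = 1.0000000000; exp(-rT) = 0.9389434737
Gamma = exp(-qT) * phi(d1) / (S * sigma * sqrt(T)) = 1.0000000000 * 0.3307174294 / (43.5700 * 0.4500 * 1.2247448714) = 0.013772

Answer: Gamma = 0.013772


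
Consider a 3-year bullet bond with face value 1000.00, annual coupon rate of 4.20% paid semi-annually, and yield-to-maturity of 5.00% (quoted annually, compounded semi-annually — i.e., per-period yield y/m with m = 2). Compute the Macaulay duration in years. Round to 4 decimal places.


Coupon per period c = face * coupon_rate / m = 21.000000
Periods per year m = 2; per-period yield y/m = 0.025000
Number of cashflows N = 6
Cashflows (t years, CF_t, discount factor 1/(1+y/m)^(m*t), PV):
  t = 0.5000: CF_t = 21.000000, DF = 0.975610, PV = 20.487805
  t = 1.0000: CF_t = 21.000000, DF = 0.951814, PV = 19.988102
  t = 1.5000: CF_t = 21.000000, DF = 0.928599, PV = 19.500588
  t = 2.0000: CF_t = 21.000000, DF = 0.905951, PV = 19.024964
  t = 2.5000: CF_t = 21.000000, DF = 0.883854, PV = 18.560940
  t = 3.0000: CF_t = 1021.000000, DF = 0.862297, PV = 880.405100
Price P = sum_t PV_t = 977.967499
Macaulay numerator sum_t t * PV_t:
  t * PV_t at t = 0.5000: 10.243902
  t * PV_t at t = 1.0000: 19.988102
  t * PV_t at t = 1.5000: 29.250881
  t * PV_t at t = 2.0000: 38.049927
  t * PV_t at t = 2.5000: 46.402350
  t * PV_t at t = 3.0000: 2641.215300
Macaulay duration D = (sum_t t * PV_t) / P = 2785.150464 / 977.967499 = 2.847897

Answer: Macaulay duration = 2.8479 years


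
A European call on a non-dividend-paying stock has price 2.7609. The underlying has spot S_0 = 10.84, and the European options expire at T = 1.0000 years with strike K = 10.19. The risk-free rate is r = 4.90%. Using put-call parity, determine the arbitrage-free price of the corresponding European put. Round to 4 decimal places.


Put-call parity: C - P = S_0 * exp(-qT) - K * exp(-rT).
S_0 * exp(-qT) = 10.8400 * 1.00000000 = 10.84000000
K * exp(-rT) = 10.1900 * 0.95218113 = 9.70272571
P = C - S*exp(-qT) + K*exp(-rT)
P = 2.7609 - 10.84000000 + 9.70272571 = 1.6236

Answer: Put price = 1.6236


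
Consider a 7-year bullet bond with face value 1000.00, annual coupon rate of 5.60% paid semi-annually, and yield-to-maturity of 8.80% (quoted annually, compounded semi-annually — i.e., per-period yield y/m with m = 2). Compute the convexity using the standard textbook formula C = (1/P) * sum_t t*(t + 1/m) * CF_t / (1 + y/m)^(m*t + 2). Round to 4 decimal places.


Answer: Convexity = 37.0188

Derivation:
Coupon per period c = face * coupon_rate / m = 28.000000
Periods per year m = 2; per-period yield y/m = 0.044000
Number of cashflows N = 14
Cashflows (t years, CF_t, discount factor 1/(1+y/m)^(m*t), PV):
  t = 0.5000: CF_t = 28.000000, DF = 0.957854, PV = 26.819923
  t = 1.0000: CF_t = 28.000000, DF = 0.917485, PV = 25.689582
  t = 1.5000: CF_t = 28.000000, DF = 0.878817, PV = 24.606879
  t = 2.0000: CF_t = 28.000000, DF = 0.841779, PV = 23.569808
  t = 2.5000: CF_t = 28.000000, DF = 0.806302, PV = 22.576444
  t = 3.0000: CF_t = 28.000000, DF = 0.772320, PV = 21.624946
  t = 3.5000: CF_t = 28.000000, DF = 0.739770, PV = 20.713550
  t = 4.0000: CF_t = 28.000000, DF = 0.708592, PV = 19.840565
  t = 4.5000: CF_t = 28.000000, DF = 0.678728, PV = 19.004373
  t = 5.0000: CF_t = 28.000000, DF = 0.650122, PV = 18.203422
  t = 5.5000: CF_t = 28.000000, DF = 0.622722, PV = 17.436228
  t = 6.0000: CF_t = 28.000000, DF = 0.596477, PV = 16.701368
  t = 6.5000: CF_t = 28.000000, DF = 0.571339, PV = 15.997479
  t = 7.0000: CF_t = 1028.000000, DF = 0.547259, PV = 562.582389
Price P = sum_t PV_t = 835.366958
Convexity numerator sum_t t*(t + 1/m) * CF_t / (1+y/m)^(m*t + 2):
  t = 0.5000: term = 12.303440
  t = 1.0000: term = 35.354711
  t = 1.5000: term = 67.729332
  t = 2.0000: term = 108.124732
  t = 2.5000: term = 155.351626
  t = 3.0000: term = 208.325936
  t = 3.5000: term = 266.061221
  t = 4.0000: term = 327.661602
  t = 4.5000: term = 392.315136
  t = 5.0000: term = 459.287622
  t = 5.5000: term = 527.916807
  t = 6.0000: term = 597.606974
  t = 6.5000: term = 667.823885
  t = 7.0000: term = 27098.449311
Convexity = (1/P) * sum = 30924.312335 / 835.366958 = 37.018836


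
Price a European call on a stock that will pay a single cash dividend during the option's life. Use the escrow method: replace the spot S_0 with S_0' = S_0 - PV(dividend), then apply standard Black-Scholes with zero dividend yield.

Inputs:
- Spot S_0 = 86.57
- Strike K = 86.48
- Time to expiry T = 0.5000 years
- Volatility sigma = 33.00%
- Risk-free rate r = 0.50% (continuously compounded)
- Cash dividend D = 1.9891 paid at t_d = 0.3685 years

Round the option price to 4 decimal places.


Answer: Price = 7.1225

Derivation:
PV(D) = D * exp(-r * t_d) = 1.9891 * 0.99815920 = 1.98543846
S_0' = S_0 - PV(D) = 86.5700 - 1.98543846 = 84.58456154
d1 = (ln(S_0'/K) + (r + sigma^2/2)*T) / (sigma*sqrt(T)) = 0.03241373
d2 = d1 - sigma*sqrt(T) = -0.20093151
exp(-rT) = 0.99750312
N(d1) = 0.51292894; N(d2) = 0.42037606
C = S_0' * N(d1) - K * exp(-rT) * N(d2) = 84.58456154 * 0.51292894 - 86.4800 * 0.99750312 * 0.42037606 = 7.1225


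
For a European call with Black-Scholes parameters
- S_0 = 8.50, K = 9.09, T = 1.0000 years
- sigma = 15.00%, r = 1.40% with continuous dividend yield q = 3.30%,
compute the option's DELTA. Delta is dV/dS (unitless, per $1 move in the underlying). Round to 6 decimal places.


Answer: Delta = 0.298843

Derivation:
d1 = -0.4990582980; d2 = -0.6490582980
phi(d1) = 0.3522309799; exp(-qT) = 0.9675385596; exp(-rT) = 0.9860975443
N(d1) = 0.3088691574
Delta = exp(-qT) * N(d1) = 0.9675385596 * 0.3088691574 = 0.298843


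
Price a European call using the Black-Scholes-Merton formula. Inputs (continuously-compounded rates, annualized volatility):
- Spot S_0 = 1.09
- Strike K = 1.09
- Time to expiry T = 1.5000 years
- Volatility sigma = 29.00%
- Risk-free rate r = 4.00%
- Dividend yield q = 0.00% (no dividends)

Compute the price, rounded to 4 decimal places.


d1 = (ln(S/K) + (r - q + 0.5*sigma^2) * T) / (sigma * sqrt(T)) = 0.34651833
d2 = d1 - sigma * sqrt(T) = -0.00865768
exp(-rT) = 0.94176453; exp(-qT) = 1.00000000
C = S_0 * exp(-qT) * N(d1) - K * exp(-rT) * N(d2)
N(d1) = 0.63552340; N(d2) = 0.49654613
C = 1.0900 * 1.00000000 * 0.63552340 - 1.0900 * 0.94176453 * 0.49654613 = 0.1830

Answer: Price = 0.1830


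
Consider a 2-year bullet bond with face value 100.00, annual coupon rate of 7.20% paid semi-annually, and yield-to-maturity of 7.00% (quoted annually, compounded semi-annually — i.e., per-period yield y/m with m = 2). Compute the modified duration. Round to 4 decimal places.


Answer: Modified duration = 1.8342

Derivation:
Coupon per period c = face * coupon_rate / m = 3.600000
Periods per year m = 2; per-period yield y/m = 0.035000
Number of cashflows N = 4
Cashflows (t years, CF_t, discount factor 1/(1+y/m)^(m*t), PV):
  t = 0.5000: CF_t = 3.600000, DF = 0.966184, PV = 3.478261
  t = 1.0000: CF_t = 3.600000, DF = 0.933511, PV = 3.360639
  t = 1.5000: CF_t = 3.600000, DF = 0.901943, PV = 3.246994
  t = 2.0000: CF_t = 103.600000, DF = 0.871442, PV = 90.281415
Price P = sum_t PV_t = 100.367308
First compute Macaulay numerator sum_t t * PV_t:
  t * PV_t at t = 0.5000: 1.739130
  t * PV_t at t = 1.0000: 3.360639
  t * PV_t at t = 1.5000: 4.870491
  t * PV_t at t = 2.0000: 180.562830
Macaulay duration D = 190.533089 / 100.367308 = 1.898358
Modified duration = D / (1 + y/m) = 1.898358 / (1 + 0.035000) = 1.834162


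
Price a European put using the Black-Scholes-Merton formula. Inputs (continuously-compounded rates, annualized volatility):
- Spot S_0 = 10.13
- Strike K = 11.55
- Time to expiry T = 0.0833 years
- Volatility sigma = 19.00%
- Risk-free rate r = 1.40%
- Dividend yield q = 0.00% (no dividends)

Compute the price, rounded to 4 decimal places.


Answer: Price = 1.4083

Derivation:
d1 = (ln(S/K) + (r - q + 0.5*sigma^2) * T) / (sigma * sqrt(T)) = -2.34355708
d2 = d1 - sigma * sqrt(T) = -2.39839438
exp(-rT) = 0.99883448; exp(-qT) = 1.00000000
P = K * exp(-rT) * N(-d2) - S_0 * exp(-qT) * N(-d1)
N(-d1) = 0.99044958; N(-d2) = 0.99176644
P = 11.5500 * 0.99883448 * 0.99176644 - 10.1300 * 1.00000000 * 0.99044958 = 1.4083


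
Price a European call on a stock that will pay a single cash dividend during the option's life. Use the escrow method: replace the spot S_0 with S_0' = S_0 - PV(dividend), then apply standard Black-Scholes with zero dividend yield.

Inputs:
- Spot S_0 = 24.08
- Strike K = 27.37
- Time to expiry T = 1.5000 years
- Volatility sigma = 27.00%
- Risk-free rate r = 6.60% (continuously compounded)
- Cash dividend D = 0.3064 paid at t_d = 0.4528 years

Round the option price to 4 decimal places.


Answer: Price = 2.7105

Derivation:
PV(D) = D * exp(-r * t_d) = 0.3064 * 0.97055734 = 0.29737877
S_0' = S_0 - PV(D) = 24.0800 - 0.29737877 = 23.78262123
d1 = (ln(S_0'/K) + (r + sigma^2/2)*T) / (sigma*sqrt(T)) = 0.03986496
d2 = d1 - sigma*sqrt(T) = -0.29081615
exp(-rT) = 0.90574271
N(d1) = 0.51589961; N(d2) = 0.38559597
C = S_0' * N(d1) - K * exp(-rT) * N(d2) = 23.78262123 * 0.51589961 - 27.3700 * 0.90574271 * 0.38559597 = 2.7105


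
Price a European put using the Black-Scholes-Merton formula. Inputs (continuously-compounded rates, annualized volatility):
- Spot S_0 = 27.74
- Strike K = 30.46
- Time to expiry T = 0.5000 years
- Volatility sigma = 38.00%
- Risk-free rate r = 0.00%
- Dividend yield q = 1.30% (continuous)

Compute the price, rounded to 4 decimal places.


d1 = (ln(S/K) + (r - q + 0.5*sigma^2) * T) / (sigma * sqrt(T)) = -0.23795607
d2 = d1 - sigma * sqrt(T) = -0.50665664
exp(-rT) = 1.00000000; exp(-qT) = 0.99352108
P = K * exp(-rT) * N(-d2) - S_0 * exp(-qT) * N(-d1)
N(-d1) = 0.59404242; N(-d2) = 0.69380212
P = 30.4600 * 1.00000000 * 0.69380212 - 27.7400 * 0.99352108 * 0.59404242 = 4.7612

Answer: Price = 4.7612


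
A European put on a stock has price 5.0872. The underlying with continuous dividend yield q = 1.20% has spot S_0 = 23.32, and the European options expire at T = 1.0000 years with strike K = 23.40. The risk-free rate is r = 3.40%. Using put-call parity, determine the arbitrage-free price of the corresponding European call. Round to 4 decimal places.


Answer: Call price = 5.5113

Derivation:
Put-call parity: C - P = S_0 * exp(-qT) - K * exp(-rT).
S_0 * exp(-qT) = 23.3200 * 0.98807171 = 23.04183234
K * exp(-rT) = 23.4000 * 0.96657150 = 22.61777321
C = P + S*exp(-qT) - K*exp(-rT)
C = 5.0872 + 23.04183234 - 22.61777321 = 5.5113


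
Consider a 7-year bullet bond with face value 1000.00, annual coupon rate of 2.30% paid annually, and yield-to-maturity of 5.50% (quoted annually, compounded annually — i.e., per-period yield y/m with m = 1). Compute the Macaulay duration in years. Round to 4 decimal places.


Answer: Macaulay duration = 6.4866 years

Derivation:
Coupon per period c = face * coupon_rate / m = 23.000000
Periods per year m = 1; per-period yield y/m = 0.055000
Number of cashflows N = 7
Cashflows (t years, CF_t, discount factor 1/(1+y/m)^(m*t), PV):
  t = 1.0000: CF_t = 23.000000, DF = 0.947867, PV = 21.800948
  t = 2.0000: CF_t = 23.000000, DF = 0.898452, PV = 20.664406
  t = 3.0000: CF_t = 23.000000, DF = 0.851614, PV = 19.587114
  t = 4.0000: CF_t = 23.000000, DF = 0.807217, PV = 18.565985
  t = 5.0000: CF_t = 23.000000, DF = 0.765134, PV = 17.598090
  t = 6.0000: CF_t = 23.000000, DF = 0.725246, PV = 16.680654
  t = 7.0000: CF_t = 1023.000000, DF = 0.687437, PV = 703.247855
Price P = sum_t PV_t = 818.145052
Macaulay numerator sum_t t * PV_t:
  t * PV_t at t = 1.0000: 21.800948
  t * PV_t at t = 2.0000: 41.328811
  t * PV_t at t = 3.0000: 58.761343
  t * PV_t at t = 4.0000: 74.263940
  t * PV_t at t = 5.0000: 87.990451
  t * PV_t at t = 6.0000: 100.083925
  t * PV_t at t = 7.0000: 4922.734986
Macaulay duration D = (sum_t t * PV_t) / P = 5306.964404 / 818.145052 = 6.486581


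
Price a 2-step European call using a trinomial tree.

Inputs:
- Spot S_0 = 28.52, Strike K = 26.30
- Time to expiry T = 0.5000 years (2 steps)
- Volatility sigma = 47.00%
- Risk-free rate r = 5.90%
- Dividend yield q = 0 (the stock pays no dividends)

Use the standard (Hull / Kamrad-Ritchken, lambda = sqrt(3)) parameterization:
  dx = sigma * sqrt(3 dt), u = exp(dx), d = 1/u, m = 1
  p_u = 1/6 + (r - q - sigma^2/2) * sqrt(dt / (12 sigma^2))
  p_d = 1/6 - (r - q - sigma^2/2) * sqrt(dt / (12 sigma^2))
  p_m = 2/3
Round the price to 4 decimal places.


Answer: Price = V(0,0) = 5.1498

Derivation:
dt = T/N = 0.250000; dx = sigma*sqrt(3*dt) = 0.407032
u = exp(dx) = 1.502352; d = 1/u = 0.665623
p_u = 0.150866, p_m = 0.666667, p_d = 0.182467
Discount per step: exp(-r*dt) = 0.985358
Stock lattice S(k, j) with j the centered position index:
  k=0: S(0,+0) = 28.5200
  k=1: S(1,-1) = 18.9836; S(1,+0) = 28.5200; S(1,+1) = 42.8471
  k=2: S(2,-2) = 12.6359; S(2,-1) = 18.9836; S(2,+0) = 28.5200; S(2,+1) = 42.8471; S(2,+2) = 64.3714
Terminal payoffs V(N, j) = max(S_T - K, 0):
  V(2,-2) = 0.000000; V(2,-1) = 0.000000; V(2,+0) = 2.220000; V(2,+1) = 16.547082; V(2,+2) = 38.071403
Backward induction: V(k, j) = exp(-r*dt) * [p_u * V(k+1, j+1) + p_m * V(k+1, j) + p_d * V(k+1, j-1)]
  V(1,-1) = exp(-r*dt) * [p_u*2.220000 + p_m*0.000000 + p_d*0.000000] = 0.330019
  V(1,+0) = exp(-r*dt) * [p_u*16.547082 + p_m*2.220000 + p_d*0.000000] = 3.918176
  V(1,+1) = exp(-r*dt) * [p_u*38.071403 + p_m*16.547082 + p_d*2.220000] = 16.928609
  V(0,+0) = exp(-r*dt) * [p_u*16.928609 + p_m*3.918176 + p_d*0.330019] = 5.149769


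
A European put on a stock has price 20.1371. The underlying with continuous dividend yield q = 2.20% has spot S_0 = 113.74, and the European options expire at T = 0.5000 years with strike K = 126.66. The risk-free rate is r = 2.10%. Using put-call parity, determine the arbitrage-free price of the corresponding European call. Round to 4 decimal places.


Answer: Call price = 7.2958

Derivation:
Put-call parity: C - P = S_0 * exp(-qT) - K * exp(-rT).
S_0 * exp(-qT) = 113.7400 * 0.98906028 = 112.49571611
K * exp(-rT) = 126.6600 * 0.98955493 = 125.33702776
C = P + S*exp(-qT) - K*exp(-rT)
C = 20.1371 + 112.49571611 - 125.33702776 = 7.2958


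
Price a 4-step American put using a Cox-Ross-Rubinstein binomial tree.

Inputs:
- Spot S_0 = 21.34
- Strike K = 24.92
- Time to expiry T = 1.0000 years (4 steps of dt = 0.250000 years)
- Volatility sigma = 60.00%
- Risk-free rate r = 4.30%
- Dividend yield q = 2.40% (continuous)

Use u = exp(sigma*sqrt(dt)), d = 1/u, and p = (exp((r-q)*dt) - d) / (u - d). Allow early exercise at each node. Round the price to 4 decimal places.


dt = T/N = 0.250000
u = exp(sigma*sqrt(dt)) = 1.349859; d = 1/u = 0.740818
p = (exp((r-q)*dt) - d) / (u - d) = 0.433375
Discount per step: exp(-r*dt) = 0.989308
Stock lattice S(k, i) with i counting down-moves:
  k=0: S(0,0) = 21.3400
  k=1: S(1,0) = 28.8060; S(1,1) = 15.8091
  k=2: S(2,0) = 38.8840; S(2,1) = 21.3400; S(2,2) = 11.7116
  k=3: S(3,0) = 52.4879; S(3,1) = 28.8060; S(3,2) = 15.8091; S(3,3) = 8.6762
  k=4: S(4,0) = 70.8513; S(4,1) = 38.8840; S(4,2) = 21.3400; S(4,3) = 11.7116; S(4,4) = 6.4275
Terminal payoffs V(N, i) = max(K - S_T, 0):
  V(4,0) = 0.000000; V(4,1) = 0.000000; V(4,2) = 3.580000; V(4,3) = 13.208360; V(4,4) = 18.492516
Backward induction: V(k, i) = exp(-r*dt) * [p * V(k+1, i) + (1-p) * V(k+1, i+1)]; then take max(V_cont, immediate exercise) for American.
  V(3,0) = exp(-r*dt) * [p*0.000000 + (1-p)*0.000000] = 0.000000; exercise = 0.000000; V(3,0) = max -> 0.000000
  V(3,1) = exp(-r*dt) * [p*0.000000 + (1-p)*3.580000] = 2.006827; exercise = 0.000000; V(3,1) = max -> 2.006827
  V(3,2) = exp(-r*dt) * [p*3.580000 + (1-p)*13.208360] = 8.939054; exercise = 9.110939; V(3,2) = max -> 9.110939
  V(3,3) = exp(-r*dt) * [p*13.208360 + (1-p)*18.492516] = 16.029250; exercise = 16.243803; V(3,3) = max -> 16.243803
  V(2,0) = exp(-r*dt) * [p*0.000000 + (1-p)*2.006827] = 1.124959; exercise = 0.000000; V(2,0) = max -> 1.124959
  V(2,1) = exp(-r*dt) * [p*2.006827 + (1-p)*9.110939] = 5.967694; exercise = 3.580000; V(2,1) = max -> 5.967694
  V(2,2) = exp(-r*dt) * [p*9.110939 + (1-p)*16.243803] = 13.011964; exercise = 13.208360; V(2,2) = max -> 13.208360
  V(1,0) = exp(-r*dt) * [p*1.124959 + (1-p)*5.967694] = 3.827605; exercise = 0.000000; V(1,0) = max -> 3.827605
  V(1,1) = exp(-r*dt) * [p*5.967694 + (1-p)*13.208360] = 9.962758; exercise = 9.110939; V(1,1) = max -> 9.962758
  V(0,0) = exp(-r*dt) * [p*3.827605 + (1-p)*9.962758] = 7.225838; exercise = 3.580000; V(0,0) = max -> 7.225838

Answer: Price = V(0,0) = 7.2258


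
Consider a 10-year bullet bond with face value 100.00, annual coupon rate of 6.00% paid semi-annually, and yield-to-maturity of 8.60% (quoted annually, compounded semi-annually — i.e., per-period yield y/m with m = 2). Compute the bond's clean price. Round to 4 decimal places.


Coupon per period c = face * coupon_rate / m = 3.000000
Periods per year m = 2; per-period yield y/m = 0.043000
Number of cashflows N = 20
Cashflows (t years, CF_t, discount factor 1/(1+y/m)^(m*t), PV):
  t = 0.5000: CF_t = 3.000000, DF = 0.958773, PV = 2.876318
  t = 1.0000: CF_t = 3.000000, DF = 0.919245, PV = 2.757736
  t = 1.5000: CF_t = 3.000000, DF = 0.881347, PV = 2.644042
  t = 2.0000: CF_t = 3.000000, DF = 0.845012, PV = 2.535035
  t = 2.5000: CF_t = 3.000000, DF = 0.810174, PV = 2.430523
  t = 3.0000: CF_t = 3.000000, DF = 0.776773, PV = 2.330319
  t = 3.5000: CF_t = 3.000000, DF = 0.744749, PV = 2.234247
  t = 4.0000: CF_t = 3.000000, DF = 0.714045, PV = 2.142135
  t = 4.5000: CF_t = 3.000000, DF = 0.684607, PV = 2.053820
  t = 5.0000: CF_t = 3.000000, DF = 0.656382, PV = 1.969147
  t = 5.5000: CF_t = 3.000000, DF = 0.629322, PV = 1.887965
  t = 6.0000: CF_t = 3.000000, DF = 0.603376, PV = 1.810129
  t = 6.5000: CF_t = 3.000000, DF = 0.578501, PV = 1.735503
  t = 7.0000: CF_t = 3.000000, DF = 0.554651, PV = 1.663953
  t = 7.5000: CF_t = 3.000000, DF = 0.531784, PV = 1.595352
  t = 8.0000: CF_t = 3.000000, DF = 0.509860, PV = 1.529580
  t = 8.5000: CF_t = 3.000000, DF = 0.488840, PV = 1.466520
  t = 9.0000: CF_t = 3.000000, DF = 0.468687, PV = 1.406060
  t = 9.5000: CF_t = 3.000000, DF = 0.449364, PV = 1.348092
  t = 10.0000: CF_t = 103.000000, DF = 0.430838, PV = 44.376297
Price P = sum_t PV_t = 82.792772

Answer: Price = 82.7928


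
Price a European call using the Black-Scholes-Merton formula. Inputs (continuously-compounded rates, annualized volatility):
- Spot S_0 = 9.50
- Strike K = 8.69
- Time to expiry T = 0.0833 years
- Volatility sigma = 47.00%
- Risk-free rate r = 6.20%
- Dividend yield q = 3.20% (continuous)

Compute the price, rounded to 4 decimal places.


d1 = (ln(S/K) + (r - q + 0.5*sigma^2) * T) / (sigma * sqrt(T)) = 0.74322311
d2 = d1 - sigma * sqrt(T) = 0.60757293
exp(-rT) = 0.99484871; exp(-qT) = 0.99733795
C = S_0 * exp(-qT) * N(d1) - K * exp(-rT) * N(d2)
N(d1) = 0.77132669; N(d2) = 0.72826462
C = 9.5000 * 0.99733795 * 0.77132669 - 8.6900 * 0.99484871 * 0.72826462 = 1.0121

Answer: Price = 1.0121


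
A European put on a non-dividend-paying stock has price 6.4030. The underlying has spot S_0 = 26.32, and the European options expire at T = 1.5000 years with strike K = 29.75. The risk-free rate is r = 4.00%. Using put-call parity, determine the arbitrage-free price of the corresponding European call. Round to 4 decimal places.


Answer: Call price = 4.7055

Derivation:
Put-call parity: C - P = S_0 * exp(-qT) - K * exp(-rT).
S_0 * exp(-qT) = 26.3200 * 1.00000000 = 26.32000000
K * exp(-rT) = 29.7500 * 0.94176453 = 28.01749487
C = P + S*exp(-qT) - K*exp(-rT)
C = 6.4030 + 26.32000000 - 28.01749487 = 4.7055


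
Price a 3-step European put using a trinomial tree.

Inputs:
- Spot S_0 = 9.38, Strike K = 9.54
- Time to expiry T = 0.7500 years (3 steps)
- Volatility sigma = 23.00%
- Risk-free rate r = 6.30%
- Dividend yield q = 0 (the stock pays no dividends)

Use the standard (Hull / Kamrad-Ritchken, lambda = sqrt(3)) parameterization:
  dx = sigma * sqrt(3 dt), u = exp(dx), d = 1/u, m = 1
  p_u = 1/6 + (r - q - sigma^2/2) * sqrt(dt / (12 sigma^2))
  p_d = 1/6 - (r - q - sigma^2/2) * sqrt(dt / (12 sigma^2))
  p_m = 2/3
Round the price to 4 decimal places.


Answer: Price = V(0,0) = 0.5617

Derivation:
dt = T/N = 0.250000; dx = sigma*sqrt(3*dt) = 0.199186
u = exp(dx) = 1.220409; d = 1/u = 0.819398
p_u = 0.189604, p_m = 0.666667, p_d = 0.143730
Discount per step: exp(-r*dt) = 0.984373
Stock lattice S(k, j) with j the centered position index:
  k=0: S(0,+0) = 9.3800
  k=1: S(1,-1) = 7.6859; S(1,+0) = 9.3800; S(1,+1) = 11.4474
  k=2: S(2,-2) = 6.2978; S(2,-1) = 7.6859; S(2,+0) = 9.3800; S(2,+1) = 11.4474; S(2,+2) = 13.9705
  k=3: S(3,-3) = 5.1604; S(3,-2) = 6.2978; S(3,-1) = 7.6859; S(3,+0) = 9.3800; S(3,+1) = 11.4474; S(3,+2) = 13.9705; S(3,+3) = 17.0498
Terminal payoffs V(N, j) = max(K - S_T, 0):
  V(3,-3) = 4.379558; V(3,-2) = 3.242151; V(3,-1) = 1.854051; V(3,+0) = 0.160000; V(3,+1) = 0.000000; V(3,+2) = 0.000000; V(3,+3) = 0.000000
Backward induction: V(k, j) = exp(-r*dt) * [p_u * V(k+1, j+1) + p_m * V(k+1, j) + p_d * V(k+1, j-1)]
  V(2,-2) = exp(-r*dt) * [p_u*1.854051 + p_m*3.242151 + p_d*4.379558] = 3.093335
  V(2,-1) = exp(-r*dt) * [p_u*0.160000 + p_m*1.854051 + p_d*3.242151] = 1.705292
  V(2,+0) = exp(-r*dt) * [p_u*0.000000 + p_m*0.160000 + p_d*1.854051] = 0.367317
  V(2,+1) = exp(-r*dt) * [p_u*0.000000 + p_m*0.000000 + p_d*0.160000] = 0.022637
  V(2,+2) = exp(-r*dt) * [p_u*0.000000 + p_m*0.000000 + p_d*0.000000] = 0.000000
  V(1,-1) = exp(-r*dt) * [p_u*0.367317 + p_m*1.705292 + p_d*3.093335] = 1.625309
  V(1,+0) = exp(-r*dt) * [p_u*0.022637 + p_m*0.367317 + p_d*1.705292] = 0.486548
  V(1,+1) = exp(-r*dt) * [p_u*0.000000 + p_m*0.022637 + p_d*0.367317] = 0.066825
  V(0,+0) = exp(-r*dt) * [p_u*0.066825 + p_m*0.486548 + p_d*1.625309] = 0.561723


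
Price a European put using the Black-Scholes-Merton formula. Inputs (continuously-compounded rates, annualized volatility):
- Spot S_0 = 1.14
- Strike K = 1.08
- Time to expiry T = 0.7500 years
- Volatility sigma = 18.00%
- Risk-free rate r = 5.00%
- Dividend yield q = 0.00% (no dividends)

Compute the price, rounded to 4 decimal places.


d1 = (ln(S/K) + (r - q + 0.5*sigma^2) * T) / (sigma * sqrt(T)) = 0.66534628
d2 = d1 - sigma * sqrt(T) = 0.50946171
exp(-rT) = 0.96319442; exp(-qT) = 1.00000000
P = K * exp(-rT) * N(-d2) - S_0 * exp(-qT) * N(-d1)
N(-d1) = 0.25291452; N(-d2) = 0.30521431
P = 1.0800 * 0.96319442 * 0.30521431 - 1.1400 * 1.00000000 * 0.25291452 = 0.0292

Answer: Price = 0.0292


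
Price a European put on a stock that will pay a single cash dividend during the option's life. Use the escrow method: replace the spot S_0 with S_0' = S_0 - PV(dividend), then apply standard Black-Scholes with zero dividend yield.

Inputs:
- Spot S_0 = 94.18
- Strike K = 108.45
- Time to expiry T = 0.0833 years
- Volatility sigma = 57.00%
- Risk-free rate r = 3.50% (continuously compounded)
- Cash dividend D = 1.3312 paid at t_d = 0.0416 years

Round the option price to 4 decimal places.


Answer: Price = 16.8576

Derivation:
PV(D) = D * exp(-r * t_d) = 1.3312 * 0.99854506 = 1.32926318
S_0' = S_0 - PV(D) = 94.1800 - 1.32926318 = 92.85073682
d1 = (ln(S_0'/K) + (r + sigma^2/2)*T) / (sigma*sqrt(T)) = -0.84400227
d2 = d1 - sigma*sqrt(T) = -1.00851418
exp(-rT) = 0.99708875
N(-d1) = 0.80066593; N(-d2) = 0.84339616
P = K * exp(-rT) * N(-d2) - S_0' * N(-d1) = 108.4500 * 0.99708875 * 0.84339616 - 92.85073682 * 0.80066593 = 16.8576


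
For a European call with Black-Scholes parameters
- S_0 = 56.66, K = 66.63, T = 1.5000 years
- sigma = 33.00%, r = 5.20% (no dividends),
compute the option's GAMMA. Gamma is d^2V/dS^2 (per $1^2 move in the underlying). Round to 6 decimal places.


Answer: Gamma = 0.017421

Derivation:
d1 = -0.0059664428; d2 = -0.4101322504
phi(d1) = 0.3989351796; exp(-qT) = 1.0000000000; exp(-rT) = 0.9249644265
Gamma = exp(-qT) * phi(d1) / (S * sigma * sqrt(T)) = 1.0000000000 * 0.3989351796 / (56.6600 * 0.3300 * 1.2247448714) = 0.017421


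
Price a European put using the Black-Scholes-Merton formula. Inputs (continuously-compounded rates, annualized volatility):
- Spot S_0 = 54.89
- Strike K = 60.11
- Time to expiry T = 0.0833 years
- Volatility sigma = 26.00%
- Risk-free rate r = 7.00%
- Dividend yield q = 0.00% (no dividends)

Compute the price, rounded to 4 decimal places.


Answer: Price = 5.1466

Derivation:
d1 = (ln(S/K) + (r - q + 0.5*sigma^2) * T) / (sigma * sqrt(T)) = -1.09538809
d2 = d1 - sigma * sqrt(T) = -1.17042861
exp(-rT) = 0.99418597; exp(-qT) = 1.00000000
P = K * exp(-rT) * N(-d2) - S_0 * exp(-qT) * N(-d1)
N(-d1) = 0.86332668; N(-d2) = 0.87908574
P = 60.1100 * 0.99418597 * 0.87908574 - 54.8900 * 1.00000000 * 0.86332668 = 5.1466


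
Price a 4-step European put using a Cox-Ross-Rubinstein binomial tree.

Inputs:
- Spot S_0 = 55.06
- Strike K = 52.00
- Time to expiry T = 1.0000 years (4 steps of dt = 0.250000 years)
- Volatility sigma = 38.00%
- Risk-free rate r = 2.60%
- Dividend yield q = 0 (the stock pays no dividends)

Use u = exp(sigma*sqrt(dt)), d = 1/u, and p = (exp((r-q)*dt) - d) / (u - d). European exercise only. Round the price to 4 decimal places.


Answer: Price = V(0,0) = 5.9392

Derivation:
dt = T/N = 0.250000
u = exp(sigma*sqrt(dt)) = 1.209250; d = 1/u = 0.826959
p = (exp((r-q)*dt) - d) / (u - d) = 0.469701
Discount per step: exp(-r*dt) = 0.993521
Stock lattice S(k, i) with i counting down-moves:
  k=0: S(0,0) = 55.0600
  k=1: S(1,0) = 66.5813; S(1,1) = 45.5324
  k=2: S(2,0) = 80.5134; S(2,1) = 55.0600; S(2,2) = 37.6534
  k=3: S(3,0) = 97.3608; S(3,1) = 66.5813; S(3,2) = 45.5324; S(3,3) = 31.1378
  k=4: S(4,0) = 117.7335; S(4,1) = 80.5134; S(4,2) = 55.0600; S(4,3) = 37.6534; S(4,4) = 25.7497
Terminal payoffs V(N, i) = max(K - S_T, 0):
  V(4,0) = 0.000000; V(4,1) = 0.000000; V(4,2) = 0.000000; V(4,3) = 14.346591; V(4,4) = 26.250287
Backward induction: V(k, i) = exp(-r*dt) * [p * V(k+1, i) + (1-p) * V(k+1, i+1)].
  V(3,0) = exp(-r*dt) * [p*0.000000 + (1-p)*0.000000] = 0.000000
  V(3,1) = exp(-r*dt) * [p*0.000000 + (1-p)*0.000000] = 0.000000
  V(3,2) = exp(-r*dt) * [p*0.000000 + (1-p)*14.346591] = 7.558698
  V(3,3) = exp(-r*dt) * [p*14.346591 + (1-p)*26.250287] = 20.525265
  V(2,0) = exp(-r*dt) * [p*0.000000 + (1-p)*0.000000] = 0.000000
  V(2,1) = exp(-r*dt) * [p*0.000000 + (1-p)*7.558698] = 3.982403
  V(2,2) = exp(-r*dt) * [p*7.558698 + (1-p)*20.525265] = 14.341339
  V(1,0) = exp(-r*dt) * [p*0.000000 + (1-p)*3.982403] = 2.098184
  V(1,1) = exp(-r*dt) * [p*3.982403 + (1-p)*14.341339] = 9.414349
  V(0,0) = exp(-r*dt) * [p*2.098184 + (1-p)*9.414349] = 5.939212


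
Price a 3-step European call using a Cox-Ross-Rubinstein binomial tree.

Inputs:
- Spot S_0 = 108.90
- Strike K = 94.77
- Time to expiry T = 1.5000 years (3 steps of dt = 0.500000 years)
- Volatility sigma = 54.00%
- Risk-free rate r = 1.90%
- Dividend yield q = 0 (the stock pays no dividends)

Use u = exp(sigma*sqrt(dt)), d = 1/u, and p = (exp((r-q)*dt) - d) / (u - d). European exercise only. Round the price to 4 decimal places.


dt = T/N = 0.500000
u = exp(sigma*sqrt(dt)) = 1.464974; d = 1/u = 0.682606
p = (exp((r-q)*dt) - d) / (u - d) = 0.417884
Discount per step: exp(-r*dt) = 0.990545
Stock lattice S(k, i) with i counting down-moves:
  k=0: S(0,0) = 108.9000
  k=1: S(1,0) = 159.5357; S(1,1) = 74.3358
  k=2: S(2,0) = 233.7157; S(2,1) = 108.9000; S(2,2) = 50.7420
  k=3: S(3,0) = 342.3875; S(3,1) = 159.5357; S(3,2) = 74.3358; S(3,3) = 34.6368
Terminal payoffs V(N, i) = max(S_T - K, 0):
  V(3,0) = 247.617459; V(3,1) = 64.765695; V(3,2) = 0.000000; V(3,3) = 0.000000
Backward induction: V(k, i) = exp(-r*dt) * [p * V(k+1, i) + (1-p) * V(k+1, i+1)].
  V(2,0) = exp(-r*dt) * [p*247.617459 + (1-p)*64.765695] = 139.841737
  V(2,1) = exp(-r*dt) * [p*64.765695 + (1-p)*0.000000] = 26.808667
  V(2,2) = exp(-r*dt) * [p*0.000000 + (1-p)*0.000000] = 0.000000
  V(1,0) = exp(-r*dt) * [p*139.841737 + (1-p)*26.808667] = 73.343322
  V(1,1) = exp(-r*dt) * [p*26.808667 + (1-p)*0.000000] = 11.096995
  V(0,0) = exp(-r*dt) * [p*73.343322 + (1-p)*11.096995] = 36.757890

Answer: Price = V(0,0) = 36.7579


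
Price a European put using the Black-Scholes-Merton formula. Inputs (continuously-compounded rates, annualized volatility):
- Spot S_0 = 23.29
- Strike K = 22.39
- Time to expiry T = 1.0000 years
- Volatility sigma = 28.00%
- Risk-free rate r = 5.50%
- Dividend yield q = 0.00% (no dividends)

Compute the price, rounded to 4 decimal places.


Answer: Price = 1.5656

Derivation:
d1 = (ln(S/K) + (r - q + 0.5*sigma^2) * T) / (sigma * sqrt(T)) = 0.47717733
d2 = d1 - sigma * sqrt(T) = 0.19717733
exp(-rT) = 0.94648515; exp(-qT) = 1.00000000
P = K * exp(-rT) * N(-d2) - S_0 * exp(-qT) * N(-d1)
N(-d1) = 0.31661793; N(-d2) = 0.42184438
P = 22.3900 * 0.94648515 * 0.42184438 - 23.2900 * 1.00000000 * 0.31661793 = 1.5656


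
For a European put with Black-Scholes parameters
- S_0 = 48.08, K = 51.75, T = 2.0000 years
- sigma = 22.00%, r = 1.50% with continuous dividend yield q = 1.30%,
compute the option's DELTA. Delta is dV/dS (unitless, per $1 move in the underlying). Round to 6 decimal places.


d1 = -0.0680048438; d2 = -0.3791318275
phi(d1) = 0.3980208602; exp(-qT) = 0.9743350896; exp(-rT) = 0.9704455335
N(-d1) = 0.5271091108
Delta = -exp(-qT) * N(-d1) = -0.9743350896 * 0.5271091108 = -0.513581

Answer: Delta = -0.513581


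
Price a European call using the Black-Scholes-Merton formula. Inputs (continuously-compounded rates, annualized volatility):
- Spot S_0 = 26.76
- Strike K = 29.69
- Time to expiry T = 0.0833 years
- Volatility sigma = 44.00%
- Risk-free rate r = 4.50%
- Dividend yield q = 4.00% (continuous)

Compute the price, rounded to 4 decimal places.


d1 = (ln(S/K) + (r - q + 0.5*sigma^2) * T) / (sigma * sqrt(T)) = -0.75140461
d2 = d1 - sigma * sqrt(T) = -0.87839626
exp(-rT) = 0.99625852; exp(-qT) = 0.99667354
C = S_0 * exp(-qT) * N(d1) - K * exp(-rT) * N(d2)
N(d1) = 0.22620460; N(d2) = 0.18986436
C = 26.7600 * 0.99667354 * 0.22620460 - 29.6900 * 0.99625852 * 0.18986436 = 0.4171

Answer: Price = 0.4171


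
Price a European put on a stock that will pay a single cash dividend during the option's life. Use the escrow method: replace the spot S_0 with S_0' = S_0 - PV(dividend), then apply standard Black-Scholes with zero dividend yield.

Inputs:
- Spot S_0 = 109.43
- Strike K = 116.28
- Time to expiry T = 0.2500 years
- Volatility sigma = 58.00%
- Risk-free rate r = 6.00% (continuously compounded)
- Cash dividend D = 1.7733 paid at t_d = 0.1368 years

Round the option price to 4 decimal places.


Answer: Price = 16.5373

Derivation:
PV(D) = D * exp(-r * t_d) = 1.7733 * 0.99182559 = 1.75880433
S_0' = S_0 - PV(D) = 109.4300 - 1.75880433 = 107.67119567
d1 = (ln(S_0'/K) + (r + sigma^2/2)*T) / (sigma*sqrt(T)) = -0.06851371
d2 = d1 - sigma*sqrt(T) = -0.35851371
exp(-rT) = 0.98511194
N(-d1) = 0.52731165; N(-d2) = 0.64002055
P = K * exp(-rT) * N(-d2) - S_0' * N(-d1) = 116.2800 * 0.98511194 * 0.64002055 - 107.67119567 * 0.52731165 = 16.5373


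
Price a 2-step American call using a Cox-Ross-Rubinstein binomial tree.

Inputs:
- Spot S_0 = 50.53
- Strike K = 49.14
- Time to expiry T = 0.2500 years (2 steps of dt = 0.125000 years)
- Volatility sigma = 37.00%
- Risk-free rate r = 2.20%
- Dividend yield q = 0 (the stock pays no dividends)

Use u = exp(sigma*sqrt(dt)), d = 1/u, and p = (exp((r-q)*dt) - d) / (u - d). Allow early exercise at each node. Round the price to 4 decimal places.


Answer: Price = V(0,0) = 4.4368

Derivation:
dt = T/N = 0.125000
u = exp(sigma*sqrt(dt)) = 1.139757; d = 1/u = 0.877380
p = (exp((r-q)*dt) - d) / (u - d) = 0.477838
Discount per step: exp(-r*dt) = 0.997254
Stock lattice S(k, i) with i counting down-moves:
  k=0: S(0,0) = 50.5300
  k=1: S(1,0) = 57.5919; S(1,1) = 44.3340
  k=2: S(2,0) = 65.6408; S(2,1) = 50.5300; S(2,2) = 38.8978
Terminal payoffs V(N, i) = max(S_T - K, 0):
  V(2,0) = 16.500752; V(2,1) = 1.390000; V(2,2) = 0.000000
Backward induction: V(k, i) = exp(-r*dt) * [p * V(k+1, i) + (1-p) * V(k+1, i+1)]; then take max(V_cont, immediate exercise) for American.
  V(1,0) = exp(-r*dt) * [p*16.500752 + (1-p)*1.390000] = 8.586852; exercise = 8.451902; V(1,0) = max -> 8.586852
  V(1,1) = exp(-r*dt) * [p*1.390000 + (1-p)*0.000000] = 0.662371; exercise = 0.000000; V(1,1) = max -> 0.662371
  V(0,0) = exp(-r*dt) * [p*8.586852 + (1-p)*0.662371] = 4.436775; exercise = 1.390000; V(0,0) = max -> 4.436775


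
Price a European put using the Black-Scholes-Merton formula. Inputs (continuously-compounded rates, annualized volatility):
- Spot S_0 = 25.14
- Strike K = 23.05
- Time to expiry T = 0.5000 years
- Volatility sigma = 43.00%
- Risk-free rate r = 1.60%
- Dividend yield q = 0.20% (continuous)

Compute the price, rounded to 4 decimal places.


Answer: Price = 1.9103

Derivation:
d1 = (ln(S/K) + (r - q + 0.5*sigma^2) * T) / (sigma * sqrt(T)) = 0.46050554
d2 = d1 - sigma * sqrt(T) = 0.15644962
exp(-rT) = 0.99203191; exp(-qT) = 0.99900050
P = K * exp(-rT) * N(-d2) - S_0 * exp(-qT) * N(-d1)
N(-d1) = 0.32257670; N(-d2) = 0.43783931
P = 23.0500 * 0.99203191 * 0.43783931 - 25.1400 * 0.99900050 * 0.32257670 = 1.9103


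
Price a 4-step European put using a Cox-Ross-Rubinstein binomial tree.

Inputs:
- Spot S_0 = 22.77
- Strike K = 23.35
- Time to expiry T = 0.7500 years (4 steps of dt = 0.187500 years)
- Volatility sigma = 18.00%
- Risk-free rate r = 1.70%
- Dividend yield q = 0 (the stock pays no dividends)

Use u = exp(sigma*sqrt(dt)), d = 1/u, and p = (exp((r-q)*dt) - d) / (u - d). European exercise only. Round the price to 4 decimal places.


dt = T/N = 0.187500
u = exp(sigma*sqrt(dt)) = 1.081060; d = 1/u = 0.925018
p = (exp((r-q)*dt) - d) / (u - d) = 0.500984
Discount per step: exp(-r*dt) = 0.996818
Stock lattice S(k, i) with i counting down-moves:
  k=0: S(0,0) = 22.7700
  k=1: S(1,0) = 24.6157; S(1,1) = 21.0627
  k=2: S(2,0) = 26.6111; S(2,1) = 22.7700; S(2,2) = 19.4833
  k=3: S(3,0) = 28.7682; S(3,1) = 24.6157; S(3,2) = 21.0627; S(3,3) = 18.0224
  k=4: S(4,0) = 31.1002; S(4,1) = 26.6111; S(4,2) = 22.7700; S(4,3) = 19.4833; S(4,4) = 16.6711
Terminal payoffs V(N, i) = max(K - S_T, 0):
  V(4,0) = 0.000000; V(4,1) = 0.000000; V(4,2) = 0.580000; V(4,3) = 3.866668; V(4,4) = 6.678932
Backward induction: V(k, i) = exp(-r*dt) * [p * V(k+1, i) + (1-p) * V(k+1, i+1)].
  V(3,0) = exp(-r*dt) * [p*0.000000 + (1-p)*0.000000] = 0.000000
  V(3,1) = exp(-r*dt) * [p*0.000000 + (1-p)*0.580000] = 0.288508
  V(3,2) = exp(-r*dt) * [p*0.580000 + (1-p)*3.866668] = 2.213035
  V(3,3) = exp(-r*dt) * [p*3.866668 + (1-p)*6.678932] = 5.253262
  V(2,0) = exp(-r*dt) * [p*0.000000 + (1-p)*0.288508] = 0.143512
  V(2,1) = exp(-r*dt) * [p*0.288508 + (1-p)*2.213035] = 1.244903
  V(2,2) = exp(-r*dt) * [p*2.213035 + (1-p)*5.253262] = 3.718286
  V(1,0) = exp(-r*dt) * [p*0.143512 + (1-p)*1.244903] = 0.690918
  V(1,1) = exp(-r*dt) * [p*1.244903 + (1-p)*3.718286] = 2.471271
  V(0,0) = exp(-r*dt) * [p*0.690918 + (1-p)*2.471271] = 1.574316

Answer: Price = V(0,0) = 1.5743


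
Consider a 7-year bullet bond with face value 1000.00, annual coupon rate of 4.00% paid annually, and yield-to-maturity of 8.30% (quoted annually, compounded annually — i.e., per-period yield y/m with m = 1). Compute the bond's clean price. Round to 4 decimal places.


Answer: Price = 778.4048

Derivation:
Coupon per period c = face * coupon_rate / m = 40.000000
Periods per year m = 1; per-period yield y/m = 0.083000
Number of cashflows N = 7
Cashflows (t years, CF_t, discount factor 1/(1+y/m)^(m*t), PV):
  t = 1.0000: CF_t = 40.000000, DF = 0.923361, PV = 36.934441
  t = 2.0000: CF_t = 40.000000, DF = 0.852596, PV = 34.103824
  t = 3.0000: CF_t = 40.000000, DF = 0.787254, PV = 31.490142
  t = 4.0000: CF_t = 40.000000, DF = 0.726919, PV = 29.076770
  t = 5.0000: CF_t = 40.000000, DF = 0.671209, PV = 26.848357
  t = 6.0000: CF_t = 40.000000, DF = 0.619768, PV = 24.790726
  t = 7.0000: CF_t = 1040.000000, DF = 0.572270, PV = 595.160559
Price P = sum_t PV_t = 778.404820


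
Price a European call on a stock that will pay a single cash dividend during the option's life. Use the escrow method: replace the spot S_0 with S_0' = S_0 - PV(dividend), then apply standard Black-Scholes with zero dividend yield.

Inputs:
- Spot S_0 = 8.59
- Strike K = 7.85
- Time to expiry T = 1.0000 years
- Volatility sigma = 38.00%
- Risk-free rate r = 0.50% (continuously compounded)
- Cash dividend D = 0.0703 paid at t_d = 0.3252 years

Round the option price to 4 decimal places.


Answer: Price = 1.6165

Derivation:
PV(D) = D * exp(-r * t_d) = 0.0703 * 0.99837532 = 0.07018579
S_0' = S_0 - PV(D) = 8.5900 - 0.07018579 = 8.51981421
d1 = (ln(S_0'/K) + (r + sigma^2/2)*T) / (sigma*sqrt(T)) = 0.41863422
d2 = d1 - sigma*sqrt(T) = 0.03863422
exp(-rT) = 0.99501248
N(d1) = 0.66225826; N(d2) = 0.51540899
C = S_0' * N(d1) - K * exp(-rT) * N(d2) = 8.51981421 * 0.66225826 - 7.8500 * 0.99501248 * 0.51540899 = 1.6165
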